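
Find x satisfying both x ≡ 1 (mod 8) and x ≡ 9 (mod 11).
9

Using Chinese Remainder Theorem:
M = 8 × 11 = 88
M1 = 11, M2 = 8
y1 = 11^(-1) mod 8 = 3
y2 = 8^(-1) mod 11 = 7
x = (1×11×3 + 9×8×7) mod 88 = 9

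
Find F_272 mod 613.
386

Matrix identity: Q^n = [[F_(n+1), F_n], [F_n, F_(n-1)]] with Q = [[1,1],[1,0]].
n = 272 = 100010000₂. Square-and-multiply, entries mod 613:
Q^1 = [[1,1],[1,0]]
Q^2 = (Q^1)² = [[2,1],[1,1]]
Q^4 = (Q^2)² = [[5,3],[3,2]]
Q^8 = (Q^4)² = [[34,21],[21,13]]
Q^17 = (Q^8)²·Q = [[132,371],[371,374]]
Q^34 = (Q^17)² = [[589,148],[148,441]]
Q^68 = (Q^34)² = [[412,416],[416,609]]
Q^136 = (Q^68)² = [[133,540],[540,206]]
Q^272 = (Q^136)² = [[337,386],[386,564]]
F_272 mod 613 = Q^272[0][1] = 386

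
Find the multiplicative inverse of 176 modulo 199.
173

gcd(176, 199) = 1, so the inverse exists.
Extended Euclidean algorithm on (199, 176):
199 = 1 × 176 + 23  ⟹  23 = (1)·199 + (-1)·176
176 = 7 × 23 + 15  ⟹  15 = (-7)·199 + (8)·176
23 = 1 × 15 + 8  ⟹  8 = (8)·199 + (-9)·176
15 = 1 × 8 + 7  ⟹  7 = (-15)·199 + (17)·176
8 = 1 × 7 + 1  ⟹  1 = (23)·199 + (-26)·176
So (-26)·176 ≡ 1 (mod 199), i.e. 176^(-1) ≡ -26 ≡ 173 (mod 199).
Check: 176 × 173 = 30448 ≡ 1 (mod 199)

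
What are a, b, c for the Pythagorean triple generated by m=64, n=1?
(4095, 128, 4097)

Euclid's formula: a = m² - n², b = 2mn, c = m² + n²
m = 64, n = 1
a = 64² - 1² = 4096 - 1 = 4095
b = 2 × 64 × 1 = 128
c = 64² + 1² = 4096 + 1 = 4097
Verification: 4095² + 128² = 16769025 + 16384 = 16785409 = 4097² ✓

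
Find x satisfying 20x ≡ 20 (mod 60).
x ≡ 1 (mod 3)

gcd(20, 60) = 20, which divides 20, so solutions exist.
Divide through by 20: x ≡ 1 (mod 3).
The coefficient of x is now 1, so x ≡ 1 (mod 3).
Check: 20 × 1 = 20 ≡ 20 (mod 60).
x ≡ 1 (mod 3), giving 20 solutions mod 60.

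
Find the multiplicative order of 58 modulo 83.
82

83 is prime, so ord(58) divides φ(83) = 82.
Divisors of 82: 1, 2, 41, 82.
Repeated squaring: 58^1 ≡ 58, 58^2 ≡ 44, 58^4 ≡ 27, 58^8 ≡ 65, 58^16 ≡ 75, 58^32 ≡ 64, 58^64 ≡ 29 (mod 83).
Test 58^d mod 83 for each divisor d in increasing order:
58^1 ≡ 58
58^2 ≡ 44
58^41 = 58^32·58^8·58^1 ≡ 82
58^82 = 58^64·58^16·58^2 ≡ 1  ← first divisor giving 1
The order is 82.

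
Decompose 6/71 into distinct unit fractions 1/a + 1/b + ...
1/12 + 1/852

Greedy algorithm:
6/71: ceiling(71/6) = 12, use 1/12
1/852: ceiling(852/1) = 852, use 1/852
Result: 6/71 = 1/12 + 1/852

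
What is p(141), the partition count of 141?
16670689208

p(n) counts ways to write n as a sum of positive integers (order ignored).
Euler's pentagonal recurrence: p(k) = p(k-1) + p(k-2) - p(k-5) - p(k-7) + p(k-12) + p(k-15) - ... (offsets j(3j∓1)/2, signs ++--, p(0)=1, p(<0)=0).
DP table for k = 0..140: p(0)=1, p(1)=1, p(2)=2, p(3)=3, p(4)=5, p(5)=7, p(6)=11, p(7)=15, p(8)=22, p(9)=30, p(10)=42, p(11)=56, p(12)=77, p(13)=101, p(14)=135, p(15)=176, p(16)=231, p(17)=297, p(18)=385, p(19)=490, p(20)=627, p(21)=792, p(22)=1002, p(23)=1255, p(24)=1575, p(25)=1958, p(26)=2436, p(27)=3010, p(28)=3718, p(29)=4565, p(30)=5604, p(31)=6842, p(32)=8349, p(33)=10143, p(34)=12310, p(35)=14883, p(36)=17977, p(37)=21637, p(38)=26015, p(39)=31185, p(40)=37338, p(41)=44583, p(42)=53174, p(43)=63261, p(44)=75175, p(45)=89134, p(46)=105558, p(47)=124754, p(48)=147273, p(49)=173525, p(50)=204226, p(51)=239943, p(52)=281589, p(53)=329931, p(54)=386155, p(55)=451276, p(56)=526823, p(57)=614154, p(58)=715220, p(59)=831820, p(60)=966467, p(61)=1121505, p(62)=1300156, p(63)=1505499, p(64)=1741630, p(65)=2012558, p(66)=2323520, p(67)=2679689, p(68)=3087735, p(69)=3554345, p(70)=4087968, p(71)=4697205, p(72)=5392783, p(73)=6185689, p(74)=7089500, p(75)=8118264, p(76)=9289091, p(77)=10619863, p(78)=12132164, p(79)=13848650, p(80)=15796476, p(81)=18004327, p(82)=20506255, p(83)=23338469, p(84)=26543660, p(85)=30167357, p(86)=34262962, p(87)=38887673, p(88)=44108109, p(89)=49995925, p(90)=56634173, p(91)=64112359, p(92)=72533807, p(93)=82010177, p(94)=92669720, p(95)=104651419, p(96)=118114304, p(97)=133230930, p(98)=150198136, p(99)=169229875, p(100)=190569292, p(101)=214481126, p(102)=241265379, p(103)=271248950, p(104)=304801365, p(105)=342325709, p(106)=384276336, p(107)=431149389, p(108)=483502844, p(109)=541946240, p(110)=607163746, p(111)=679903203, p(112)=761002156, p(113)=851376628, p(114)=952050665, p(115)=1064144451, p(116)=1188908248, p(117)=1327710076, p(118)=1482074143, p(119)=1653668665, p(120)=1844349560, p(121)=2056148051, p(122)=2291320912, p(123)=2552338241, p(124)=2841940500, p(125)=3163127352, p(126)=3519222692, p(127)=3913864295, p(128)=4351078600, p(129)=4835271870, p(130)=5371315400, p(131)=5964539504, p(132)=6620830889, p(133)=7346629512, p(134)=8149040695, p(135)=9035836076, p(136)=10015581680, p(137)=11097645016, p(138)=12292341831, p(139)=13610949895, p(140)=15065878135.
Final step: p(141) = p(140) + p(139) - p(136) - p(134) + p(129) + p(126) - p(119) - p(115) + p(106) + p(101) - p(90) - p(84) + p(71) + p(64) - p(49) - p(41) + p(24) + p(15)
= 15065878135 + 13610949895 - 10015581680 - 8149040695 + 4835271870 + 3519222692 - 1653668665 - 1064144451 + 384276336 + 214481126 - 56634173 - 26543660 + 4697205 + 1741630 - 173525 - 44583 + 1575 + 176
= 16670689208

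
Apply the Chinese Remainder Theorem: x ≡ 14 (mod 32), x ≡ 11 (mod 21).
494

Using Chinese Remainder Theorem:
M = 32 × 21 = 672
M1 = 21, M2 = 32
y1 = 21^(-1) mod 32 = 29
y2 = 32^(-1) mod 21 = 2
x = (14×21×29 + 11×32×2) mod 672 = 494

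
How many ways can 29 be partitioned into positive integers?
4565

p(n) counts ways to write n as a sum of positive integers (order ignored).
Euler's pentagonal recurrence: p(k) = p(k-1) + p(k-2) - p(k-5) - p(k-7) + p(k-12) + p(k-15) - ... (offsets j(3j∓1)/2, signs ++--, p(0)=1, p(<0)=0).
DP table for k = 0..28: p(0)=1, p(1)=1, p(2)=2, p(3)=3, p(4)=5, p(5)=7, p(6)=11, p(7)=15, p(8)=22, p(9)=30, p(10)=42, p(11)=56, p(12)=77, p(13)=101, p(14)=135, p(15)=176, p(16)=231, p(17)=297, p(18)=385, p(19)=490, p(20)=627, p(21)=792, p(22)=1002, p(23)=1255, p(24)=1575, p(25)=1958, p(26)=2436, p(27)=3010, p(28)=3718.
Final step: p(29) = p(28) + p(27) - p(24) - p(22) + p(17) + p(14) - p(7) - p(3)
= 3718 + 3010 - 1575 - 1002 + 297 + 135 - 15 - 3
= 4565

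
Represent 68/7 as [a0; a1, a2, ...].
[9; 1, 2, 2]

Euclidean algorithm steps:
68 = 9 × 7 + 5
7 = 1 × 5 + 2
5 = 2 × 2 + 1
2 = 2 × 1 + 0
Continued fraction: [9; 1, 2, 2]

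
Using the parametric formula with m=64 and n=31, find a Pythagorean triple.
(3135, 3968, 5057)

Euclid's formula: a = m² - n², b = 2mn, c = m² + n²
m = 64, n = 31
a = 64² - 31² = 4096 - 961 = 3135
b = 2 × 64 × 31 = 3968
c = 64² + 31² = 4096 + 961 = 5057
Verification: 3135² + 3968² = 9828225 + 15745024 = 25573249 = 5057² ✓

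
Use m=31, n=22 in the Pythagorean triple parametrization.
(477, 1364, 1445)

Euclid's formula: a = m² - n², b = 2mn, c = m² + n²
m = 31, n = 22
a = 31² - 22² = 961 - 484 = 477
b = 2 × 31 × 22 = 1364
c = 31² + 22² = 961 + 484 = 1445
Verification: 477² + 1364² = 227529 + 1860496 = 2088025 = 1445² ✓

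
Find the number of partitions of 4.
5

p(n) counts ways to write n as a sum of positive integers (order ignored).
Examples: 4; 3 + 1; 2 + 2; 2 + 1 + 1; 1 + 1 + 1 + 1
p(4) = 5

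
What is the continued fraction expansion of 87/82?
[1; 16, 2, 2]

Euclidean algorithm steps:
87 = 1 × 82 + 5
82 = 16 × 5 + 2
5 = 2 × 2 + 1
2 = 2 × 1 + 0
Continued fraction: [1; 16, 2, 2]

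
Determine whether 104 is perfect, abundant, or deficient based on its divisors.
abundant

Proper divisors of 104: sum = 1 + 2 + 4 + 8 + 13 + 26 + 52 = 106
Since 106 > 104, 104 is abundant.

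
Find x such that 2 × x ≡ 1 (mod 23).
12

gcd(2, 23) = 1, so the inverse exists.
Extended Euclidean algorithm on (23, 2):
23 = 11 × 2 + 1  ⟹  1 = (1)·23 + (-11)·2
So (-11)·2 ≡ 1 (mod 23), i.e. 2^(-1) ≡ -11 ≡ 12 (mod 23).
Check: 2 × 12 = 24 ≡ 1 (mod 23)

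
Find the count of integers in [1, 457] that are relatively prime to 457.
456

457 = 457
φ(n) = n × ∏(1 - 1/p) for each prime p dividing n
φ(457) = 457 × (1 - 1/457) = 456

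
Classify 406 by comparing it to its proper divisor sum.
deficient

Proper divisors of 406: sum = 1 + 2 + 7 + 14 + 29 + 58 + 203 = 314
Since 314 < 406, 406 is deficient.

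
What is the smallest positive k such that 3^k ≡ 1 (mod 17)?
16

17 is prime, so ord(3) divides φ(17) = 16.
Divisors of 16: 1, 2, 4, 8, 16.
Repeated squaring: 3^1 ≡ 3, 3^2 ≡ 9, 3^4 ≡ 13, 3^8 ≡ 16, 3^16 ≡ 1 (mod 17).
Test 3^d mod 17 for each divisor d in increasing order:
3^1 ≡ 3
3^2 ≡ 9
3^4 ≡ 13
3^8 ≡ 16
3^16 ≡ 1  ← first divisor giving 1
The order is 16.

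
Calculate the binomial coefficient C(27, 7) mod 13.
0

Using Lucas' theorem:
Write n=27 and k=7 in base 13:
n in base 13: [2, 1]
k in base 13: [0, 7]
C(27,7) mod 13 = ∏ C(n_i, k_i) mod 13
Digit binomials (mod 13): C(2,0) = 1; C(1,7) = 0 (k_i > n_i)
Product: 1 × 0 = 0 ≡ 0 (mod 13)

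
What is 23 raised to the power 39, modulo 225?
62

Repeated squaring. Binary of 39 = 100111.
23^1 ≡ 23 (mod 225); 23^2 ≡ 79 (mod 225); 23^4 ≡ 166 (mod 225); 23^8 ≡ 106 (mod 225); 23^16 ≡ 211 (mod 225); 23^32 ≡ 196 (mod 225)
23^39 = 23^1 × 23^2 × 23^4 × 23^32 ≡ 62 (mod 225)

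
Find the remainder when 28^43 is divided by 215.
157

Repeated squaring. Binary of 43 = 101011.
28^1 ≡ 28 (mod 215); 28^2 ≡ 139 (mod 215); 28^4 ≡ 186 (mod 215); 28^8 ≡ 196 (mod 215); 28^16 ≡ 146 (mod 215); 28^32 ≡ 31 (mod 215)
28^43 = 28^1 × 28^2 × 28^8 × 28^32 ≡ 157 (mod 215)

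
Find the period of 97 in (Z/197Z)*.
98

197 is prime, so ord(97) divides φ(197) = 196.
Divisors of 196: 1, 2, 4, 7, 14, 28, 49, 98, 196.
Repeated squaring: 97^1 ≡ 97, 97^2 ≡ 150, 97^4 ≡ 42, 97^8 ≡ 188, 97^16 ≡ 81, 97^32 ≡ 60, 97^64 ≡ 54, 97^128 ≡ 158 (mod 197).
Test 97^d mod 197 for each divisor d in increasing order:
97^1 ≡ 97
97^2 ≡ 150
97^4 ≡ 42
97^7 = 97^4·97^2·97^1 ≡ 6
97^14 = 97^8·97^4·97^2 ≡ 36
97^28 = 97^16·97^8·97^4 ≡ 114
97^49 = 97^32·97^16·97^1 ≡ 196
97^98 = 97^64·97^32·97^2 ≡ 1  ← first divisor giving 1
The order is 98.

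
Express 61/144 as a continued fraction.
[0; 2, 2, 1, 3, 2, 2]

Euclidean algorithm steps:
61 = 0 × 144 + 61
144 = 2 × 61 + 22
61 = 2 × 22 + 17
22 = 1 × 17 + 5
17 = 3 × 5 + 2
5 = 2 × 2 + 1
2 = 2 × 1 + 0
Continued fraction: [0; 2, 2, 1, 3, 2, 2]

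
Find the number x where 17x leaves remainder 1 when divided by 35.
33

gcd(17, 35) = 1, so the inverse exists.
Extended Euclidean algorithm on (35, 17):
35 = 2 × 17 + 1  ⟹  1 = (1)·35 + (-2)·17
So (-2)·17 ≡ 1 (mod 35), i.e. 17^(-1) ≡ -2 ≡ 33 (mod 35).
Check: 17 × 33 = 561 ≡ 1 (mod 35)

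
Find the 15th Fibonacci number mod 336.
274

Matrix identity: Q^n = [[F_(n+1), F_n], [F_n, F_(n-1)]] with Q = [[1,1],[1,0]].
n = 15 = 1111₂. Square-and-multiply, entries mod 336:
Q^1 = [[1,1],[1,0]]
Q^3 = (Q^1)²·Q = [[3,2],[2,1]]
Q^7 = (Q^3)²·Q = [[21,13],[13,8]]
Q^15 = (Q^7)²·Q = [[315,274],[274,41]]
F_15 mod 336 = Q^15[0][1] = 274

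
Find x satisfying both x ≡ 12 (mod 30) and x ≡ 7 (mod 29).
732

Using Chinese Remainder Theorem:
M = 30 × 29 = 870
M1 = 29, M2 = 30
y1 = 29^(-1) mod 30 = 29
y2 = 30^(-1) mod 29 = 1
x = (12×29×29 + 7×30×1) mod 870 = 732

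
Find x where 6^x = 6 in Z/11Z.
1

Baby-step giant-step with step n = ⌈√11⌉ = 4.
Baby steps 6^j mod 11 (j:value) for j=0..3: 0:1, 1:6, 2:3, 3:7.
h = 6 is already in the table at j=1, so x = 1.
Check: 6^1 ≡ 6 (mod 11).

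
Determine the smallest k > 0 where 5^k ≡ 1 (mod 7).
6

7 is prime, so ord(5) divides φ(7) = 6.
Divisors of 6: 1, 2, 3, 6.
Repeated squaring: 5^1 ≡ 5, 5^2 ≡ 4, 5^4 ≡ 2 (mod 7).
Test 5^d mod 7 for each divisor d in increasing order:
5^1 ≡ 5
5^2 ≡ 4
5^3 = 5^2·5^1 ≡ 6
5^6 = 5^4·5^2 ≡ 1  ← first divisor giving 1
The order is 6.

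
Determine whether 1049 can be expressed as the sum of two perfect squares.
5² + 32² (a=5, b=32)

Factorization: 1049 = 1049
By Fermat: n is sum of two squares iff every prime p ≡ 3 (mod 4) appears to even power.
All primes ≡ 3 (mod 4) appear to even power.
Search a = 0, 1, 2, … for 1049 - a² a perfect square: first hit at a = 5: 1049 - 25 = 1024 = 32².
1049 = 5² + 32² = 25 + 1024 ✓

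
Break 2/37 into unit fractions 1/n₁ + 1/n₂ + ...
1/19 + 1/703

Greedy algorithm:
2/37: ceiling(37/2) = 19, use 1/19
1/703: ceiling(703/1) = 703, use 1/703
Result: 2/37 = 1/19 + 1/703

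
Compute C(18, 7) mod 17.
0

Using Lucas' theorem:
Write n=18 and k=7 in base 17:
n in base 17: [1, 1]
k in base 17: [0, 7]
C(18,7) mod 17 = ∏ C(n_i, k_i) mod 17
Digit binomials (mod 17): C(1,0) = 1; C(1,7) = 0 (k_i > n_i)
Product: 1 × 0 = 0 ≡ 0 (mod 17)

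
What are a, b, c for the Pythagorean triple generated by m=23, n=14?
(333, 644, 725)

Euclid's formula: a = m² - n², b = 2mn, c = m² + n²
m = 23, n = 14
a = 23² - 14² = 529 - 196 = 333
b = 2 × 23 × 14 = 644
c = 23² + 14² = 529 + 196 = 725
Verification: 333² + 644² = 110889 + 414736 = 525625 = 725² ✓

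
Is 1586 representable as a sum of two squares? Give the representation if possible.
19² + 35² (a=19, b=35)

Factorization: 1586 = 2 × 13 × 61
By Fermat: n is sum of two squares iff every prime p ≡ 3 (mod 4) appears to even power.
All primes ≡ 3 (mod 4) appear to even power.
Search a = 0, 1, 2, … for 1586 - a² a perfect square: first hit at a = 19: 1586 - 361 = 1225 = 35².
1586 = 19² + 35² = 361 + 1225 ✓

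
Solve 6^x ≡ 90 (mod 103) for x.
15

Baby-step giant-step with step n = ⌈√103⌉ = 11.
Baby steps 6^j mod 103 (j:value) for j=0..10: 0:1, 1:6, 2:36, 3:10, 4:60, 5:51, 6:100, 7:85, 8:98, 9:73, 10:26.
Giant-step multiplier: 6^(-11) ≡ 6^(102-11) = 6^91 ≡ 35 (mod 103).
Giant steps γ_i = 90·35^i mod 103: γ_0=90, γ_1=60 (in table at j=4).
x = i·n + j = 1·11 + 4 = 15.
Check: 6^15 ≡ 90 (mod 103).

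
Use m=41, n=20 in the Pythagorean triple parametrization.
(1281, 1640, 2081)

Euclid's formula: a = m² - n², b = 2mn, c = m² + n²
m = 41, n = 20
a = 41² - 20² = 1681 - 400 = 1281
b = 2 × 41 × 20 = 1640
c = 41² + 20² = 1681 + 400 = 2081
Verification: 1281² + 1640² = 1640961 + 2689600 = 4330561 = 2081² ✓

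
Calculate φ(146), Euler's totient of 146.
72

146 = 2 × 73
φ(n) = n × ∏(1 - 1/p) for each prime p dividing n
φ(146) = 146 × (1 - 1/2) × (1 - 1/73) = 72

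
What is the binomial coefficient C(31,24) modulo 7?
4

Using Lucas' theorem:
Write n=31 and k=24 in base 7:
n in base 7: [4, 3]
k in base 7: [3, 3]
C(31,24) mod 7 = ∏ C(n_i, k_i) mod 7
Digit binomials (mod 7): C(4,3) = 4; C(3,3) = 1
Product: 4 × 1 = 4 ≡ 4 (mod 7)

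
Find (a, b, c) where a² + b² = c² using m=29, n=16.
(585, 928, 1097)

Euclid's formula: a = m² - n², b = 2mn, c = m² + n²
m = 29, n = 16
a = 29² - 16² = 841 - 256 = 585
b = 2 × 29 × 16 = 928
c = 29² + 16² = 841 + 256 = 1097
Verification: 585² + 928² = 342225 + 861184 = 1203409 = 1097² ✓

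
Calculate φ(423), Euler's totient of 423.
276

423 = 3^2 × 47
φ(n) = n × ∏(1 - 1/p) for each prime p dividing n
φ(423) = 423 × (1 - 1/3) × (1 - 1/47) = 276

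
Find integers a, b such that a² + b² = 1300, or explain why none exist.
2² + 36² (a=2, b=36)

Factorization: 1300 = 2^2 × 5^2 × 13
By Fermat: n is sum of two squares iff every prime p ≡ 3 (mod 4) appears to even power.
All primes ≡ 3 (mod 4) appear to even power.
Search a = 0, 1, 2, … for 1300 - a² a perfect square: first hit at a = 2: 1300 - 4 = 1296 = 36².
1300 = 2² + 36² = 4 + 1296 ✓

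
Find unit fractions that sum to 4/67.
1/17 + 1/1139

Greedy algorithm:
4/67: ceiling(67/4) = 17, use 1/17
1/1139: ceiling(1139/1) = 1139, use 1/1139
Result: 4/67 = 1/17 + 1/1139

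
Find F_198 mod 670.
544

Matrix identity: Q^n = [[F_(n+1), F_n], [F_n, F_(n-1)]] with Q = [[1,1],[1,0]].
n = 198 = 11000110₂. Square-and-multiply, entries mod 670:
Q^1 = [[1,1],[1,0]]
Q^3 = (Q^1)²·Q = [[3,2],[2,1]]
Q^6 = (Q^3)² = [[13,8],[8,5]]
Q^12 = (Q^6)² = [[233,144],[144,89]]
Q^24 = (Q^12)² = [[655,138],[138,517]]
Q^49 = (Q^24)²·Q = [[105,509],[509,266]]
Q^99 = (Q^49)²·Q = [[665,96],[96,569]]
Q^198 = (Q^99)² = [[531,544],[544,657]]
F_198 mod 670 = Q^198[0][1] = 544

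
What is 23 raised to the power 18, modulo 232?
49

Repeated squaring. Binary of 18 = 10010.
23^1 ≡ 23 (mod 232); 23^2 ≡ 65 (mod 232); 23^4 ≡ 49 (mod 232); 23^8 ≡ 81 (mod 232); 23^16 ≡ 65 (mod 232)
23^18 = 23^2 × 23^16 ≡ 49 (mod 232)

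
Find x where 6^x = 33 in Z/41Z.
18

Baby-step giant-step with step n = ⌈√41⌉ = 7.
Baby steps 6^j mod 41 (j:value) for j=0..6: 0:1, 1:6, 2:36, 3:11, 4:25, 5:27, 6:39.
Giant-step multiplier: 6^(-7) ≡ 6^(40-7) = 6^33 ≡ 17 (mod 41).
Giant steps γ_i = 33·17^i mod 41: γ_0=33, γ_1=28, γ_2=25 (in table at j=4).
x = i·n + j = 2·7 + 4 = 18.
Check: 6^18 ≡ 33 (mod 41).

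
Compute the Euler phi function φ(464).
224

464 = 2^4 × 29
φ(n) = n × ∏(1 - 1/p) for each prime p dividing n
φ(464) = 464 × (1 - 1/2) × (1 - 1/29) = 224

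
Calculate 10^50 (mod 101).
100

Repeated squaring. Binary of 50 = 110010.
10^1 ≡ 10 (mod 101); 10^2 ≡ 100 (mod 101); 10^4 ≡ 1 (mod 101); 10^8 ≡ 1 (mod 101); 10^16 ≡ 1 (mod 101); 10^32 ≡ 1 (mod 101)
10^50 = 10^2 × 10^16 × 10^32 ≡ 100 (mod 101)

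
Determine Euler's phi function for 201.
132

201 = 3 × 67
φ(n) = n × ∏(1 - 1/p) for each prime p dividing n
φ(201) = 201 × (1 - 1/3) × (1 - 1/67) = 132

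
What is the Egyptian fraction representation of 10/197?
1/20 + 1/1314 + 1/2588580

Greedy algorithm:
10/197: ceiling(197/10) = 20, use 1/20
3/3940: ceiling(3940/3) = 1314, use 1/1314
1/2588580: ceiling(2588580/1) = 2588580, use 1/2588580
Result: 10/197 = 1/20 + 1/1314 + 1/2588580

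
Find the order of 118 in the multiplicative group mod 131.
130

131 is prime, so ord(118) divides φ(131) = 130.
Divisors of 130: 1, 2, 5, 10, 13, 26, 65, 130.
Repeated squaring: 118^1 ≡ 118, 118^2 ≡ 38, 118^4 ≡ 3, 118^8 ≡ 9, 118^16 ≡ 81, 118^32 ≡ 11, 118^64 ≡ 121, 118^128 ≡ 100 (mod 131).
Test 118^d mod 131 for each divisor d in increasing order:
118^1 ≡ 118
118^2 ≡ 38
118^5 = 118^4·118^1 ≡ 92
118^10 = 118^8·118^2 ≡ 80
118^13 = 118^8·118^4·118^1 ≡ 42
118^26 = 118^16·118^8·118^2 ≡ 61
118^65 = 118^64·118^1 ≡ 130
118^130 = 118^128·118^2 ≡ 1  ← first divisor giving 1
The order is 130.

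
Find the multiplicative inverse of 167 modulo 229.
48

gcd(167, 229) = 1, so the inverse exists.
Extended Euclidean algorithm on (229, 167):
229 = 1 × 167 + 62  ⟹  62 = (1)·229 + (-1)·167
167 = 2 × 62 + 43  ⟹  43 = (-2)·229 + (3)·167
62 = 1 × 43 + 19  ⟹  19 = (3)·229 + (-4)·167
43 = 2 × 19 + 5  ⟹  5 = (-8)·229 + (11)·167
19 = 3 × 5 + 4  ⟹  4 = (27)·229 + (-37)·167
5 = 1 × 4 + 1  ⟹  1 = (-35)·229 + (48)·167
So (48)·167 ≡ 1 (mod 229), i.e. 167^(-1) ≡ 48 (mod 229).
Check: 167 × 48 = 8016 ≡ 1 (mod 229)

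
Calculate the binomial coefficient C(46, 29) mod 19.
0

Using Lucas' theorem:
Write n=46 and k=29 in base 19:
n in base 19: [2, 8]
k in base 19: [1, 10]
C(46,29) mod 19 = ∏ C(n_i, k_i) mod 19
Digit binomials (mod 19): C(2,1) = 2; C(8,10) = 0 (k_i > n_i)
Product: 2 × 0 = 0 ≡ 0 (mod 19)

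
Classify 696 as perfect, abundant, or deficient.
abundant

Proper divisors of 696: sum = 1 + 2 + 3 + 4 + 6 + 8 + 12 + 24 + 29 + 58 + 87 + 116 + 174 + 232 + 348 = 1104
Since 1104 > 696, 696 is abundant.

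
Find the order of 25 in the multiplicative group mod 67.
11

67 is prime, so ord(25) divides φ(67) = 66.
Divisors of 66: 1, 2, 3, 6, 11, 22, 33, 66.
Repeated squaring: 25^1 ≡ 25, 25^2 ≡ 22, 25^4 ≡ 15, 25^8 ≡ 24, 25^16 ≡ 40, 25^32 ≡ 59, 25^64 ≡ 64 (mod 67).
Test 25^d mod 67 for each divisor d in increasing order:
25^1 ≡ 25
25^2 ≡ 22
25^3 = 25^2·25^1 ≡ 14
25^6 = 25^4·25^2 ≡ 62
25^11 = 25^8·25^2·25^1 ≡ 1  ← first divisor giving 1
The order is 11.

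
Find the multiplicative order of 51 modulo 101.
100

101 is prime, so ord(51) divides φ(101) = 100.
Divisors of 100: 1, 2, 4, 5, 10, 20, 25, 50, 100.
Repeated squaring: 51^1 ≡ 51, 51^2 ≡ 76, 51^4 ≡ 19, 51^8 ≡ 58, 51^16 ≡ 31, 51^32 ≡ 52, 51^64 ≡ 78 (mod 101).
Test 51^d mod 101 for each divisor d in increasing order:
51^1 ≡ 51
51^2 ≡ 76
51^4 ≡ 19
51^5 = 51^4·51^1 ≡ 60
51^10 = 51^8·51^2 ≡ 65
51^20 = 51^16·51^4 ≡ 84
51^25 = 51^16·51^8·51^1 ≡ 91
51^50 = 51^32·51^16·51^2 ≡ 100
51^100 = 51^64·51^32·51^4 ≡ 1  ← first divisor giving 1
The order is 100.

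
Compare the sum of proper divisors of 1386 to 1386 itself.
abundant

Proper divisors of 1386: sum = 1 + 2 + 3 + 6 + 7 + 9 + 11 + 14 + ... + 198 + 231 + 462 + 693 (23 divisors) = 2358
Since 2358 > 1386, 1386 is abundant.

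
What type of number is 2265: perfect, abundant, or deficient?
deficient

Proper divisors of 2265: sum = 1 + 3 + 5 + 15 + 151 + 453 + 755 = 1383
Since 1383 < 2265, 2265 is deficient.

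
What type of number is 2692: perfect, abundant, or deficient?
deficient

Proper divisors of 2692: sum = 1 + 2 + 4 + 673 + 1346 = 2026
Since 2026 < 2692, 2692 is deficient.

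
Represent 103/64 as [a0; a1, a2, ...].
[1; 1, 1, 1, 1, 3, 1, 2]

Euclidean algorithm steps:
103 = 1 × 64 + 39
64 = 1 × 39 + 25
39 = 1 × 25 + 14
25 = 1 × 14 + 11
14 = 1 × 11 + 3
11 = 3 × 3 + 2
3 = 1 × 2 + 1
2 = 2 × 1 + 0
Continued fraction: [1; 1, 1, 1, 1, 3, 1, 2]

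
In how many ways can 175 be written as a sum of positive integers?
435157697830

p(n) counts ways to write n as a sum of positive integers (order ignored).
Euler's pentagonal recurrence: p(k) = p(k-1) + p(k-2) - p(k-5) - p(k-7) + p(k-12) + p(k-15) - ... (offsets j(3j∓1)/2, signs ++--, p(0)=1, p(<0)=0).
DP table for k = 0..174: p(0)=1, p(1)=1, p(2)=2, p(3)=3, p(4)=5, p(5)=7, p(6)=11, p(7)=15, p(8)=22, p(9)=30, p(10)=42, p(11)=56, p(12)=77, p(13)=101, p(14)=135, p(15)=176, p(16)=231, p(17)=297, p(18)=385, p(19)=490, p(20)=627, p(21)=792, p(22)=1002, p(23)=1255, p(24)=1575, p(25)=1958, p(26)=2436, p(27)=3010, p(28)=3718, p(29)=4565, p(30)=5604, p(31)=6842, p(32)=8349, p(33)=10143, p(34)=12310, p(35)=14883, p(36)=17977, p(37)=21637, p(38)=26015, p(39)=31185, p(40)=37338, p(41)=44583, p(42)=53174, p(43)=63261, p(44)=75175, p(45)=89134, p(46)=105558, p(47)=124754, p(48)=147273, p(49)=173525, p(50)=204226, p(51)=239943, p(52)=281589, p(53)=329931, p(54)=386155, p(55)=451276, p(56)=526823, p(57)=614154, p(58)=715220, p(59)=831820, p(60)=966467, p(61)=1121505, p(62)=1300156, p(63)=1505499, p(64)=1741630, p(65)=2012558, p(66)=2323520, p(67)=2679689, p(68)=3087735, p(69)=3554345, p(70)=4087968, p(71)=4697205, p(72)=5392783, p(73)=6185689, p(74)=7089500, p(75)=8118264, p(76)=9289091, p(77)=10619863, p(78)=12132164, p(79)=13848650, p(80)=15796476, p(81)=18004327, p(82)=20506255, p(83)=23338469, p(84)=26543660, p(85)=30167357, p(86)=34262962, p(87)=38887673, p(88)=44108109, p(89)=49995925, p(90)=56634173, p(91)=64112359, p(92)=72533807, p(93)=82010177, p(94)=92669720, p(95)=104651419, p(96)=118114304, p(97)=133230930, p(98)=150198136, p(99)=169229875, p(100)=190569292, p(101)=214481126, p(102)=241265379, p(103)=271248950, p(104)=304801365, p(105)=342325709, p(106)=384276336, p(107)=431149389, p(108)=483502844, p(109)=541946240, p(110)=607163746, p(111)=679903203, p(112)=761002156, p(113)=851376628, p(114)=952050665, p(115)=1064144451, p(116)=1188908248, p(117)=1327710076, p(118)=1482074143, p(119)=1653668665, p(120)=1844349560, p(121)=2056148051, p(122)=2291320912, p(123)=2552338241, p(124)=2841940500, p(125)=3163127352, p(126)=3519222692, p(127)=3913864295, p(128)=4351078600, p(129)=4835271870, p(130)=5371315400, p(131)=5964539504, p(132)=6620830889, p(133)=7346629512, p(134)=8149040695, p(135)=9035836076, p(136)=10015581680, p(137)=11097645016, p(138)=12292341831, p(139)=13610949895, p(140)=15065878135, p(141)=16670689208, p(142)=18440293320, p(143)=20390982757, p(144)=22540654445, p(145)=24908858009, p(146)=27517052599, p(147)=30388671978, p(148)=33549419497, p(149)=37027355200, p(150)=40853235313, p(151)=45060624582, p(152)=49686288421, p(153)=54770336324, p(154)=60356673280, p(155)=66493182097, p(156)=73232243759, p(157)=80630964769, p(158)=88751778802, p(159)=97662728555, p(160)=107438159466, p(161)=118159068427, p(162)=129913904637, p(163)=142798995930, p(164)=156919475295, p(165)=172389800255, p(166)=189334822579, p(167)=207890420102, p(168)=228204732751, p(169)=250438925115, p(170)=274768617130, p(171)=301384802048, p(172)=330495499613, p(173)=362326859895, p(174)=397125074750.
Final step: p(175) = p(174) + p(173) - p(170) - p(168) + p(163) + p(160) - p(153) - p(149) + p(140) + p(135) - p(124) - p(118) + p(105) + p(98) - p(83) - p(75) + p(58) + p(49) - p(30) - p(20)
= 397125074750 + 362326859895 - 274768617130 - 228204732751 + 142798995930 + 107438159466 - 54770336324 - 37027355200 + 15065878135 + 9035836076 - 2841940500 - 1482074143 + 342325709 + 150198136 - 23338469 - 8118264 + 715220 + 173525 - 5604 - 627
= 435157697830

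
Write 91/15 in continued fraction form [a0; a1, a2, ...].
[6; 15]

Euclidean algorithm steps:
91 = 6 × 15 + 1
15 = 15 × 1 + 0
Continued fraction: [6; 15]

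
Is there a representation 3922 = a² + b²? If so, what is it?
21² + 59² (a=21, b=59)

Factorization: 3922 = 2 × 37 × 53
By Fermat: n is sum of two squares iff every prime p ≡ 3 (mod 4) appears to even power.
All primes ≡ 3 (mod 4) appear to even power.
Search a = 0, 1, 2, … for 3922 - a² a perfect square: first hit at a = 21: 3922 - 441 = 3481 = 59².
3922 = 21² + 59² = 441 + 3481 ✓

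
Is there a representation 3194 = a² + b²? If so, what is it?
13² + 55² (a=13, b=55)

Factorization: 3194 = 2 × 1597
By Fermat: n is sum of two squares iff every prime p ≡ 3 (mod 4) appears to even power.
All primes ≡ 3 (mod 4) appear to even power.
Search a = 0, 1, 2, … for 3194 - a² a perfect square: first hit at a = 13: 3194 - 169 = 3025 = 55².
3194 = 13² + 55² = 169 + 3025 ✓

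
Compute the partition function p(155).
66493182097

p(n) counts ways to write n as a sum of positive integers (order ignored).
Euler's pentagonal recurrence: p(k) = p(k-1) + p(k-2) - p(k-5) - p(k-7) + p(k-12) + p(k-15) - ... (offsets j(3j∓1)/2, signs ++--, p(0)=1, p(<0)=0).
DP table for k = 0..154: p(0)=1, p(1)=1, p(2)=2, p(3)=3, p(4)=5, p(5)=7, p(6)=11, p(7)=15, p(8)=22, p(9)=30, p(10)=42, p(11)=56, p(12)=77, p(13)=101, p(14)=135, p(15)=176, p(16)=231, p(17)=297, p(18)=385, p(19)=490, p(20)=627, p(21)=792, p(22)=1002, p(23)=1255, p(24)=1575, p(25)=1958, p(26)=2436, p(27)=3010, p(28)=3718, p(29)=4565, p(30)=5604, p(31)=6842, p(32)=8349, p(33)=10143, p(34)=12310, p(35)=14883, p(36)=17977, p(37)=21637, p(38)=26015, p(39)=31185, p(40)=37338, p(41)=44583, p(42)=53174, p(43)=63261, p(44)=75175, p(45)=89134, p(46)=105558, p(47)=124754, p(48)=147273, p(49)=173525, p(50)=204226, p(51)=239943, p(52)=281589, p(53)=329931, p(54)=386155, p(55)=451276, p(56)=526823, p(57)=614154, p(58)=715220, p(59)=831820, p(60)=966467, p(61)=1121505, p(62)=1300156, p(63)=1505499, p(64)=1741630, p(65)=2012558, p(66)=2323520, p(67)=2679689, p(68)=3087735, p(69)=3554345, p(70)=4087968, p(71)=4697205, p(72)=5392783, p(73)=6185689, p(74)=7089500, p(75)=8118264, p(76)=9289091, p(77)=10619863, p(78)=12132164, p(79)=13848650, p(80)=15796476, p(81)=18004327, p(82)=20506255, p(83)=23338469, p(84)=26543660, p(85)=30167357, p(86)=34262962, p(87)=38887673, p(88)=44108109, p(89)=49995925, p(90)=56634173, p(91)=64112359, p(92)=72533807, p(93)=82010177, p(94)=92669720, p(95)=104651419, p(96)=118114304, p(97)=133230930, p(98)=150198136, p(99)=169229875, p(100)=190569292, p(101)=214481126, p(102)=241265379, p(103)=271248950, p(104)=304801365, p(105)=342325709, p(106)=384276336, p(107)=431149389, p(108)=483502844, p(109)=541946240, p(110)=607163746, p(111)=679903203, p(112)=761002156, p(113)=851376628, p(114)=952050665, p(115)=1064144451, p(116)=1188908248, p(117)=1327710076, p(118)=1482074143, p(119)=1653668665, p(120)=1844349560, p(121)=2056148051, p(122)=2291320912, p(123)=2552338241, p(124)=2841940500, p(125)=3163127352, p(126)=3519222692, p(127)=3913864295, p(128)=4351078600, p(129)=4835271870, p(130)=5371315400, p(131)=5964539504, p(132)=6620830889, p(133)=7346629512, p(134)=8149040695, p(135)=9035836076, p(136)=10015581680, p(137)=11097645016, p(138)=12292341831, p(139)=13610949895, p(140)=15065878135, p(141)=16670689208, p(142)=18440293320, p(143)=20390982757, p(144)=22540654445, p(145)=24908858009, p(146)=27517052599, p(147)=30388671978, p(148)=33549419497, p(149)=37027355200, p(150)=40853235313, p(151)=45060624582, p(152)=49686288421, p(153)=54770336324, p(154)=60356673280.
Final step: p(155) = p(154) + p(153) - p(150) - p(148) + p(143) + p(140) - p(133) - p(129) + p(120) + p(115) - p(104) - p(98) + p(85) + p(78) - p(63) - p(55) + p(38) + p(29) - p(10) - p(0)
= 60356673280 + 54770336324 - 40853235313 - 33549419497 + 20390982757 + 15065878135 - 7346629512 - 4835271870 + 1844349560 + 1064144451 - 304801365 - 150198136 + 30167357 + 12132164 - 1505499 - 451276 + 26015 + 4565 - 42 - 1
= 66493182097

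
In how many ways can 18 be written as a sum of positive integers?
385

p(n) counts ways to write n as a sum of positive integers (order ignored).
Euler's pentagonal recurrence: p(k) = p(k-1) + p(k-2) - p(k-5) - p(k-7) + p(k-12) + p(k-15) - ... (offsets j(3j∓1)/2, signs ++--, p(0)=1, p(<0)=0).
DP table for k = 0..17: p(0)=1, p(1)=1, p(2)=2, p(3)=3, p(4)=5, p(5)=7, p(6)=11, p(7)=15, p(8)=22, p(9)=30, p(10)=42, p(11)=56, p(12)=77, p(13)=101, p(14)=135, p(15)=176, p(16)=231, p(17)=297.
Final step: p(18) = p(17) + p(16) - p(13) - p(11) + p(6) + p(3)
= 297 + 231 - 101 - 56 + 11 + 3
= 385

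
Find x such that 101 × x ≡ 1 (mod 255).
101

gcd(101, 255) = 1, so the inverse exists.
Extended Euclidean algorithm on (255, 101):
255 = 2 × 101 + 53  ⟹  53 = (1)·255 + (-2)·101
101 = 1 × 53 + 48  ⟹  48 = (-1)·255 + (3)·101
53 = 1 × 48 + 5  ⟹  5 = (2)·255 + (-5)·101
48 = 9 × 5 + 3  ⟹  3 = (-19)·255 + (48)·101
5 = 1 × 3 + 2  ⟹  2 = (21)·255 + (-53)·101
3 = 1 × 2 + 1  ⟹  1 = (-40)·255 + (101)·101
So (101)·101 ≡ 1 (mod 255), i.e. 101^(-1) ≡ 101 (mod 255).
Check: 101 × 101 = 10201 ≡ 1 (mod 255)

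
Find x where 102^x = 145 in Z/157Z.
26

Baby-step giant-step with step n = ⌈√157⌉ = 13.
Baby steps 102^j mod 157 (j:value) for j=0..12: 0:1, 1:102, 2:42, 3:45, 4:37, 5:6, 6:141, 7:95, 8:113, 9:65, 10:36, 11:61, 12:99.
Giant-step multiplier: 102^(-13) ≡ 102^(156-13) = 102^143 ≡ 22 (mod 157).
Giant steps γ_i = 145·22^i mod 157: γ_0=145, γ_1=50, γ_2=1 (in table at j=0).
x = i·n + j = 2·13 + 0 = 26.
Check: 102^26 ≡ 145 (mod 157).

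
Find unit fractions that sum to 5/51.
1/11 + 1/141 + 1/26367

Greedy algorithm:
5/51: ceiling(51/5) = 11, use 1/11
4/561: ceiling(561/4) = 141, use 1/141
1/26367: ceiling(26367/1) = 26367, use 1/26367
Result: 5/51 = 1/11 + 1/141 + 1/26367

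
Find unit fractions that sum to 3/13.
1/5 + 1/33 + 1/2145

Greedy algorithm:
3/13: ceiling(13/3) = 5, use 1/5
2/65: ceiling(65/2) = 33, use 1/33
1/2145: ceiling(2145/1) = 2145, use 1/2145
Result: 3/13 = 1/5 + 1/33 + 1/2145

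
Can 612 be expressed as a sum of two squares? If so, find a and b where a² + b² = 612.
6² + 24² (a=6, b=24)

Factorization: 612 = 2^2 × 3^2 × 17
By Fermat: n is sum of two squares iff every prime p ≡ 3 (mod 4) appears to even power.
All primes ≡ 3 (mod 4) appear to even power.
Search a = 0, 1, 2, … for 612 - a² a perfect square: first hit at a = 6: 612 - 36 = 576 = 24².
612 = 6² + 24² = 36 + 576 ✓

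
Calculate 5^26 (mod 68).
9

Repeated squaring. Binary of 26 = 11010.
5^1 ≡ 5 (mod 68); 5^2 ≡ 25 (mod 68); 5^4 ≡ 13 (mod 68); 5^8 ≡ 33 (mod 68); 5^16 ≡ 1 (mod 68)
5^26 = 5^2 × 5^8 × 5^16 ≡ 9 (mod 68)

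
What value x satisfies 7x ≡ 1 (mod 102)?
73

gcd(7, 102) = 1, so the inverse exists.
Extended Euclidean algorithm on (102, 7):
102 = 14 × 7 + 4  ⟹  4 = (1)·102 + (-14)·7
7 = 1 × 4 + 3  ⟹  3 = (-1)·102 + (15)·7
4 = 1 × 3 + 1  ⟹  1 = (2)·102 + (-29)·7
So (-29)·7 ≡ 1 (mod 102), i.e. 7^(-1) ≡ -29 ≡ 73 (mod 102).
Check: 7 × 73 = 511 ≡ 1 (mod 102)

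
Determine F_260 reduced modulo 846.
285

Matrix identity: Q^n = [[F_(n+1), F_n], [F_n, F_(n-1)]] with Q = [[1,1],[1,0]].
n = 260 = 100000100₂. Square-and-multiply, entries mod 846:
Q^1 = [[1,1],[1,0]]
Q^2 = (Q^1)² = [[2,1],[1,1]]
Q^4 = (Q^2)² = [[5,3],[3,2]]
Q^8 = (Q^4)² = [[34,21],[21,13]]
Q^16 = (Q^8)² = [[751,141],[141,610]]
Q^32 = (Q^16)² = [[142,705],[705,283]]
Q^65 = (Q^32)²·Q = [[424,283],[283,141]]
Q^130 = (Q^65)² = [[143,1],[1,142]]
Q^260 = (Q^130)² = [[146,285],[285,707]]
F_260 mod 846 = Q^260[0][1] = 285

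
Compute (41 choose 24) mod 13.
0

Using Lucas' theorem:
Write n=41 and k=24 in base 13:
n in base 13: [3, 2]
k in base 13: [1, 11]
C(41,24) mod 13 = ∏ C(n_i, k_i) mod 13
Digit binomials (mod 13): C(3,1) = 3; C(2,11) = 0 (k_i > n_i)
Product: 3 × 0 = 0 ≡ 0 (mod 13)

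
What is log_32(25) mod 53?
50

Baby-step giant-step with step n = ⌈√53⌉ = 8.
Baby steps 32^j mod 53 (j:value) for j=0..7: 0:1, 1:32, 2:17, 3:14, 4:24, 5:26, 6:37, 7:18.
Giant-step multiplier: 32^(-8) ≡ 32^(52-8) = 32^44 ≡ 15 (mod 53).
Giant steps γ_i = 25·15^i mod 53: γ_0=25, γ_1=4, γ_2=7, γ_3=52, γ_4=38, γ_5=40, γ_6=17 (in table at j=2).
x = i·n + j = 6·8 + 2 = 50.
Check: 32^50 ≡ 25 (mod 53).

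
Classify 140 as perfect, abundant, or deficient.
abundant

Proper divisors of 140: sum = 1 + 2 + 4 + 5 + 7 + 10 + 14 + 20 + 28 + 35 + 70 = 196
Since 196 > 140, 140 is abundant.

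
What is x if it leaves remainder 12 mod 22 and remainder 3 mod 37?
188

Using Chinese Remainder Theorem:
M = 22 × 37 = 814
M1 = 37, M2 = 22
y1 = 37^(-1) mod 22 = 3
y2 = 22^(-1) mod 37 = 32
x = (12×37×3 + 3×22×32) mod 814 = 188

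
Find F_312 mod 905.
449

Matrix identity: Q^n = [[F_(n+1), F_n], [F_n, F_(n-1)]] with Q = [[1,1],[1,0]].
n = 312 = 100111000₂. Square-and-multiply, entries mod 905:
Q^1 = [[1,1],[1,0]]
Q^2 = (Q^1)² = [[2,1],[1,1]]
Q^4 = (Q^2)² = [[5,3],[3,2]]
Q^9 = (Q^4)²·Q = [[55,34],[34,21]]
Q^19 = (Q^9)²·Q = [[430,561],[561,774]]
Q^39 = (Q^19)²·Q = [[375,61],[61,314]]
Q^78 = (Q^39)² = [[451,399],[399,52]]
Q^156 = (Q^78)² = [[602,692],[692,815]]
Q^312 = (Q^156)² = [[523,449],[449,74]]
F_312 mod 905 = Q^312[0][1] = 449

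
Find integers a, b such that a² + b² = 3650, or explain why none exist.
13² + 59² (a=13, b=59)

Factorization: 3650 = 2 × 5^2 × 73
By Fermat: n is sum of two squares iff every prime p ≡ 3 (mod 4) appears to even power.
All primes ≡ 3 (mod 4) appear to even power.
Search a = 0, 1, 2, … for 3650 - a² a perfect square: first hit at a = 13: 3650 - 169 = 3481 = 59².
3650 = 13² + 59² = 169 + 3481 ✓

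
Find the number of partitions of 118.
1482074143

p(n) counts ways to write n as a sum of positive integers (order ignored).
Euler's pentagonal recurrence: p(k) = p(k-1) + p(k-2) - p(k-5) - p(k-7) + p(k-12) + p(k-15) - ... (offsets j(3j∓1)/2, signs ++--, p(0)=1, p(<0)=0).
DP table for k = 0..117: p(0)=1, p(1)=1, p(2)=2, p(3)=3, p(4)=5, p(5)=7, p(6)=11, p(7)=15, p(8)=22, p(9)=30, p(10)=42, p(11)=56, p(12)=77, p(13)=101, p(14)=135, p(15)=176, p(16)=231, p(17)=297, p(18)=385, p(19)=490, p(20)=627, p(21)=792, p(22)=1002, p(23)=1255, p(24)=1575, p(25)=1958, p(26)=2436, p(27)=3010, p(28)=3718, p(29)=4565, p(30)=5604, p(31)=6842, p(32)=8349, p(33)=10143, p(34)=12310, p(35)=14883, p(36)=17977, p(37)=21637, p(38)=26015, p(39)=31185, p(40)=37338, p(41)=44583, p(42)=53174, p(43)=63261, p(44)=75175, p(45)=89134, p(46)=105558, p(47)=124754, p(48)=147273, p(49)=173525, p(50)=204226, p(51)=239943, p(52)=281589, p(53)=329931, p(54)=386155, p(55)=451276, p(56)=526823, p(57)=614154, p(58)=715220, p(59)=831820, p(60)=966467, p(61)=1121505, p(62)=1300156, p(63)=1505499, p(64)=1741630, p(65)=2012558, p(66)=2323520, p(67)=2679689, p(68)=3087735, p(69)=3554345, p(70)=4087968, p(71)=4697205, p(72)=5392783, p(73)=6185689, p(74)=7089500, p(75)=8118264, p(76)=9289091, p(77)=10619863, p(78)=12132164, p(79)=13848650, p(80)=15796476, p(81)=18004327, p(82)=20506255, p(83)=23338469, p(84)=26543660, p(85)=30167357, p(86)=34262962, p(87)=38887673, p(88)=44108109, p(89)=49995925, p(90)=56634173, p(91)=64112359, p(92)=72533807, p(93)=82010177, p(94)=92669720, p(95)=104651419, p(96)=118114304, p(97)=133230930, p(98)=150198136, p(99)=169229875, p(100)=190569292, p(101)=214481126, p(102)=241265379, p(103)=271248950, p(104)=304801365, p(105)=342325709, p(106)=384276336, p(107)=431149389, p(108)=483502844, p(109)=541946240, p(110)=607163746, p(111)=679903203, p(112)=761002156, p(113)=851376628, p(114)=952050665, p(115)=1064144451, p(116)=1188908248, p(117)=1327710076.
Final step: p(118) = p(117) + p(116) - p(113) - p(111) + p(106) + p(103) - p(96) - p(92) + p(83) + p(78) - p(67) - p(61) + p(48) + p(41) - p(26) - p(18) + p(1)
= 1327710076 + 1188908248 - 851376628 - 679903203 + 384276336 + 271248950 - 118114304 - 72533807 + 23338469 + 12132164 - 2679689 - 1121505 + 147273 + 44583 - 2436 - 385 + 1
= 1482074143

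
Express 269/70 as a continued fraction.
[3; 1, 5, 2, 1, 3]

Euclidean algorithm steps:
269 = 3 × 70 + 59
70 = 1 × 59 + 11
59 = 5 × 11 + 4
11 = 2 × 4 + 3
4 = 1 × 3 + 1
3 = 3 × 1 + 0
Continued fraction: [3; 1, 5, 2, 1, 3]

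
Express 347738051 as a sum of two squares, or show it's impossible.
Not possible

Factorization: 347738051 = 101 × 151^3
By Fermat: n is sum of two squares iff every prime p ≡ 3 (mod 4) appears to even power.
Prime(s) ≡ 3 (mod 4) with odd exponent: [(151, 3)]
Therefore 347738051 cannot be expressed as a² + b².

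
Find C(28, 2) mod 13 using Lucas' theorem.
1

Using Lucas' theorem:
Write n=28 and k=2 in base 13:
n in base 13: [2, 2]
k in base 13: [0, 2]
C(28,2) mod 13 = ∏ C(n_i, k_i) mod 13
Digit binomials (mod 13): C(2,0) = 1; C(2,2) = 1
Product: 1 × 1 = 1 ≡ 1 (mod 13)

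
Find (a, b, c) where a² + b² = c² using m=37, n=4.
(1353, 296, 1385)

Euclid's formula: a = m² - n², b = 2mn, c = m² + n²
m = 37, n = 4
a = 37² - 4² = 1369 - 16 = 1353
b = 2 × 37 × 4 = 296
c = 37² + 4² = 1369 + 16 = 1385
Verification: 1353² + 296² = 1830609 + 87616 = 1918225 = 1385² ✓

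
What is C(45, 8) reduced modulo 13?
0

Using Lucas' theorem:
Write n=45 and k=8 in base 13:
n in base 13: [3, 6]
k in base 13: [0, 8]
C(45,8) mod 13 = ∏ C(n_i, k_i) mod 13
Digit binomials (mod 13): C(3,0) = 1; C(6,8) = 0 (k_i > n_i)
Product: 1 × 0 = 0 ≡ 0 (mod 13)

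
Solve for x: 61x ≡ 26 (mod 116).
x ≡ 86 (mod 116)

gcd(61, 116) = 1, which divides 26, so solutions exist.
Find 61^(-1) mod 116 by the extended Euclidean algorithm:
116 = 1 × 61 + 55  ⟹  55 = (1)·116 + (-1)·61
61 = 1 × 55 + 6  ⟹  6 = (-1)·116 + (2)·61
55 = 9 × 6 + 1  ⟹  1 = (10)·116 + (-19)·61
So (-19)·61 ≡ 1 (mod 116), i.e. 61^(-1) ≡ -19 ≡ 97 (mod 116).
x ≡ 97 × 26 = 2522 ≡ 86 (mod 116).
Check: 61 × 86 = 5246 ≡ 26 (mod 116).
Unique solution: x ≡ 86 (mod 116)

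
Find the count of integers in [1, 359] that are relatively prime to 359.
358

359 = 359
φ(n) = n × ∏(1 - 1/p) for each prime p dividing n
φ(359) = 359 × (1 - 1/359) = 358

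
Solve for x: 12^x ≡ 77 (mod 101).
82

Baby-step giant-step with step n = ⌈√101⌉ = 11.
Baby steps 12^j mod 101 (j:value) for j=0..10: 0:1, 1:12, 2:43, 3:11, 4:31, 5:69, 6:20, 7:38, 8:52, 9:18, 10:14.
Giant-step multiplier: 12^(-11) ≡ 12^(100-11) = 12^89 ≡ 98 (mod 101).
Giant steps γ_i = 77·98^i mod 101: γ_0=77, γ_1=72, γ_2=87, γ_3=42, γ_4=76, γ_5=75, γ_6=78, γ_7=69 (in table at j=5).
x = i·n + j = 7·11 + 5 = 82.
Check: 12^82 ≡ 77 (mod 101).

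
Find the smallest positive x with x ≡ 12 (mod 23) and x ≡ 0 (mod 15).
150

Using Chinese Remainder Theorem:
M = 23 × 15 = 345
M1 = 15, M2 = 23
y1 = 15^(-1) mod 23 = 20
y2 = 23^(-1) mod 15 = 2
x = (12×15×20 + 0×23×2) mod 345 = 150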